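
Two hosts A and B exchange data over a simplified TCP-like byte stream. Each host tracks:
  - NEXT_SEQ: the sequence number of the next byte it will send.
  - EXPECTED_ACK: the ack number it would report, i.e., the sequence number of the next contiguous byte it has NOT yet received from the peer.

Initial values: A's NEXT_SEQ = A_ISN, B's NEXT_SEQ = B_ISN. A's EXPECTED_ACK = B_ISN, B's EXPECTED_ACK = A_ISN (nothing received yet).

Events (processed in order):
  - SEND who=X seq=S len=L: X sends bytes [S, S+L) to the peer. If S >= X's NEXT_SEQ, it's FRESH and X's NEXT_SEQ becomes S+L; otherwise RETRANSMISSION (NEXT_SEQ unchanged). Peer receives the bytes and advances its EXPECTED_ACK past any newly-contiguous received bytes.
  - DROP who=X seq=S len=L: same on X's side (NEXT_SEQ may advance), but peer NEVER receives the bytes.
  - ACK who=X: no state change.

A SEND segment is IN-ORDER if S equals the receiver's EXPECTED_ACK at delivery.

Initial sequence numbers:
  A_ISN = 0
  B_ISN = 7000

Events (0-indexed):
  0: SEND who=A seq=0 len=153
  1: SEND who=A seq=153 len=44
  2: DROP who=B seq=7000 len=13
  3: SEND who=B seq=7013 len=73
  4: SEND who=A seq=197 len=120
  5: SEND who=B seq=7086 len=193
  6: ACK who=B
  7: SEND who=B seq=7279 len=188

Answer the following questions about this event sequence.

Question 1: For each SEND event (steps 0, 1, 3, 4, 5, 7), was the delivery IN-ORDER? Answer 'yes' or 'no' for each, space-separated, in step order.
Answer: yes yes no yes no no

Derivation:
Step 0: SEND seq=0 -> in-order
Step 1: SEND seq=153 -> in-order
Step 3: SEND seq=7013 -> out-of-order
Step 4: SEND seq=197 -> in-order
Step 5: SEND seq=7086 -> out-of-order
Step 7: SEND seq=7279 -> out-of-order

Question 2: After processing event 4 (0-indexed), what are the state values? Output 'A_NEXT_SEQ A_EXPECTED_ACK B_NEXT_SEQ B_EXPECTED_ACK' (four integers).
After event 0: A_seq=153 A_ack=7000 B_seq=7000 B_ack=153
After event 1: A_seq=197 A_ack=7000 B_seq=7000 B_ack=197
After event 2: A_seq=197 A_ack=7000 B_seq=7013 B_ack=197
After event 3: A_seq=197 A_ack=7000 B_seq=7086 B_ack=197
After event 4: A_seq=317 A_ack=7000 B_seq=7086 B_ack=317

317 7000 7086 317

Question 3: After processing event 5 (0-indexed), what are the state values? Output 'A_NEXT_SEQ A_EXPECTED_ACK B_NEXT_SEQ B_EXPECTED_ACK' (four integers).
After event 0: A_seq=153 A_ack=7000 B_seq=7000 B_ack=153
After event 1: A_seq=197 A_ack=7000 B_seq=7000 B_ack=197
After event 2: A_seq=197 A_ack=7000 B_seq=7013 B_ack=197
After event 3: A_seq=197 A_ack=7000 B_seq=7086 B_ack=197
After event 4: A_seq=317 A_ack=7000 B_seq=7086 B_ack=317
After event 5: A_seq=317 A_ack=7000 B_seq=7279 B_ack=317

317 7000 7279 317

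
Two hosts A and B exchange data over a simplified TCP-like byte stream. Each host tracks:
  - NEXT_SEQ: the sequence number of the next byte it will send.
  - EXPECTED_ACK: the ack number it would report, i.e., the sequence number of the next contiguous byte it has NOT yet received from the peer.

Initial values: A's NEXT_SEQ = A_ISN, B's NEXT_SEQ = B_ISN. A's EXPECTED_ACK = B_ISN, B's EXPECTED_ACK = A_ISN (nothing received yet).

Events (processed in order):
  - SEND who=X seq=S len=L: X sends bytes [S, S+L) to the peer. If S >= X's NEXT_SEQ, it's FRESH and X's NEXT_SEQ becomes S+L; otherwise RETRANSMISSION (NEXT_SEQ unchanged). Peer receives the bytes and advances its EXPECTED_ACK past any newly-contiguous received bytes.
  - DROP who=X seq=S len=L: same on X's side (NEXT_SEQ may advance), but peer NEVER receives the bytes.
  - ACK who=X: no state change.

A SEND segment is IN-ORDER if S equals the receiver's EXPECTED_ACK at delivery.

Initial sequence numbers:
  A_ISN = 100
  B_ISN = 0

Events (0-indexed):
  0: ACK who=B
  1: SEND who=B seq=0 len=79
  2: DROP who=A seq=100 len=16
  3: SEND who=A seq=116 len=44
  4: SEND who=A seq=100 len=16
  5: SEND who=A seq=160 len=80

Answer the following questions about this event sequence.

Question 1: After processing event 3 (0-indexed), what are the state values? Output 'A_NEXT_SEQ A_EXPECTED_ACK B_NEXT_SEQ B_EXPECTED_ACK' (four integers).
After event 0: A_seq=100 A_ack=0 B_seq=0 B_ack=100
After event 1: A_seq=100 A_ack=79 B_seq=79 B_ack=100
After event 2: A_seq=116 A_ack=79 B_seq=79 B_ack=100
After event 3: A_seq=160 A_ack=79 B_seq=79 B_ack=100

160 79 79 100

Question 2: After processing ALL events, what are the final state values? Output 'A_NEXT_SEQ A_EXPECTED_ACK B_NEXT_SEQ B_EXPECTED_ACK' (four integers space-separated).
Answer: 240 79 79 240

Derivation:
After event 0: A_seq=100 A_ack=0 B_seq=0 B_ack=100
After event 1: A_seq=100 A_ack=79 B_seq=79 B_ack=100
After event 2: A_seq=116 A_ack=79 B_seq=79 B_ack=100
After event 3: A_seq=160 A_ack=79 B_seq=79 B_ack=100
After event 4: A_seq=160 A_ack=79 B_seq=79 B_ack=160
After event 5: A_seq=240 A_ack=79 B_seq=79 B_ack=240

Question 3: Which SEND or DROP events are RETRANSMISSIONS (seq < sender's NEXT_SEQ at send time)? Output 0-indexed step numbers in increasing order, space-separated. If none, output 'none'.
Step 1: SEND seq=0 -> fresh
Step 2: DROP seq=100 -> fresh
Step 3: SEND seq=116 -> fresh
Step 4: SEND seq=100 -> retransmit
Step 5: SEND seq=160 -> fresh

Answer: 4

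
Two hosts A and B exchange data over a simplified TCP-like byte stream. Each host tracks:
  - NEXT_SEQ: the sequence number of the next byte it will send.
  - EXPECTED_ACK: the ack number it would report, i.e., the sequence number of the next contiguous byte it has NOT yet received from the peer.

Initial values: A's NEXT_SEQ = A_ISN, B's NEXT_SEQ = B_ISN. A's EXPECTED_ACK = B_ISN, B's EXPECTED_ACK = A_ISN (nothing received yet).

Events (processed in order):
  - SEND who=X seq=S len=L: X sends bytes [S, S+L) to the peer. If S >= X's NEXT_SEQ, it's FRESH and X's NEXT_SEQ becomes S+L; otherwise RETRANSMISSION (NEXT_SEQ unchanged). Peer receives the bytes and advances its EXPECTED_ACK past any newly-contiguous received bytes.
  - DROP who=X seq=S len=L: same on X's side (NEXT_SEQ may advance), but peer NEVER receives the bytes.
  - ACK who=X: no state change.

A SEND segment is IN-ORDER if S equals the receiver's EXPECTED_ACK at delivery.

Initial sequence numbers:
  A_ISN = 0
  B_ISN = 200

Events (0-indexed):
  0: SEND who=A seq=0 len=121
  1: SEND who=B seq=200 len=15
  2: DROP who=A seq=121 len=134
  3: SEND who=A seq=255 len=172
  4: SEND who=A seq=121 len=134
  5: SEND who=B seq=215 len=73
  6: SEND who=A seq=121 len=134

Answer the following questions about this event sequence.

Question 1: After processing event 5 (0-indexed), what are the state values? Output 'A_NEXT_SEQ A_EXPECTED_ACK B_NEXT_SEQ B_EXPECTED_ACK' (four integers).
After event 0: A_seq=121 A_ack=200 B_seq=200 B_ack=121
After event 1: A_seq=121 A_ack=215 B_seq=215 B_ack=121
After event 2: A_seq=255 A_ack=215 B_seq=215 B_ack=121
After event 3: A_seq=427 A_ack=215 B_seq=215 B_ack=121
After event 4: A_seq=427 A_ack=215 B_seq=215 B_ack=427
After event 5: A_seq=427 A_ack=288 B_seq=288 B_ack=427

427 288 288 427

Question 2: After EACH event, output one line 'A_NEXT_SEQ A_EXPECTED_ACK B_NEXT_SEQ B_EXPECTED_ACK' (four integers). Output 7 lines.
121 200 200 121
121 215 215 121
255 215 215 121
427 215 215 121
427 215 215 427
427 288 288 427
427 288 288 427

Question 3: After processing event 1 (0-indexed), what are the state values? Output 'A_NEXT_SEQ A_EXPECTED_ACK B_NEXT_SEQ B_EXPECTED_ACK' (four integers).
After event 0: A_seq=121 A_ack=200 B_seq=200 B_ack=121
After event 1: A_seq=121 A_ack=215 B_seq=215 B_ack=121

121 215 215 121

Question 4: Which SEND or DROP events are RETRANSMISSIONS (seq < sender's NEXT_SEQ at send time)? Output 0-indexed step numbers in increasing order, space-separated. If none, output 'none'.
Answer: 4 6

Derivation:
Step 0: SEND seq=0 -> fresh
Step 1: SEND seq=200 -> fresh
Step 2: DROP seq=121 -> fresh
Step 3: SEND seq=255 -> fresh
Step 4: SEND seq=121 -> retransmit
Step 5: SEND seq=215 -> fresh
Step 6: SEND seq=121 -> retransmit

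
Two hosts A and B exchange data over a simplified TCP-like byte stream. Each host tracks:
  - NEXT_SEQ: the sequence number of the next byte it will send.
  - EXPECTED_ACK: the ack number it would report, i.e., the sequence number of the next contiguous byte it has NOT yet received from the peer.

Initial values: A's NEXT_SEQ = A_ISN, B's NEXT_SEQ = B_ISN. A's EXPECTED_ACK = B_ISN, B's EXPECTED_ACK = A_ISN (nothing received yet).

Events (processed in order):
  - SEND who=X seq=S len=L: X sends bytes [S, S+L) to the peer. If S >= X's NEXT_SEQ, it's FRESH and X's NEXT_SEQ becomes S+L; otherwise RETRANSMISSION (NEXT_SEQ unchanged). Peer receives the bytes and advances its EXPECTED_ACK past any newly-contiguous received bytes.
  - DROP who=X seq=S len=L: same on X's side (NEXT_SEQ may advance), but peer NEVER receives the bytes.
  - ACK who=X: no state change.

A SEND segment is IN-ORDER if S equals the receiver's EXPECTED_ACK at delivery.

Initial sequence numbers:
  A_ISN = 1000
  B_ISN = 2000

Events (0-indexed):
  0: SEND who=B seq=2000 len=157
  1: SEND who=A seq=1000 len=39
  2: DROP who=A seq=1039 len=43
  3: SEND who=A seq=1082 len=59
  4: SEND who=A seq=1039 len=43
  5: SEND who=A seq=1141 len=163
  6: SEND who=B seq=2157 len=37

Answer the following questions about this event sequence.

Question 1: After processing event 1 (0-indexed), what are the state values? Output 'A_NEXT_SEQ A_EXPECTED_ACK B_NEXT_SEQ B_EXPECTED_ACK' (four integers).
After event 0: A_seq=1000 A_ack=2157 B_seq=2157 B_ack=1000
After event 1: A_seq=1039 A_ack=2157 B_seq=2157 B_ack=1039

1039 2157 2157 1039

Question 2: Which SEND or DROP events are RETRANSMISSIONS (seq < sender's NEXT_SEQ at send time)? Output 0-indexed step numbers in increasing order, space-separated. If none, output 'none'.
Answer: 4

Derivation:
Step 0: SEND seq=2000 -> fresh
Step 1: SEND seq=1000 -> fresh
Step 2: DROP seq=1039 -> fresh
Step 3: SEND seq=1082 -> fresh
Step 4: SEND seq=1039 -> retransmit
Step 5: SEND seq=1141 -> fresh
Step 6: SEND seq=2157 -> fresh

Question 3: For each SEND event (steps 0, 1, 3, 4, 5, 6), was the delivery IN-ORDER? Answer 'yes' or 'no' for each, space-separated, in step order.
Step 0: SEND seq=2000 -> in-order
Step 1: SEND seq=1000 -> in-order
Step 3: SEND seq=1082 -> out-of-order
Step 4: SEND seq=1039 -> in-order
Step 5: SEND seq=1141 -> in-order
Step 6: SEND seq=2157 -> in-order

Answer: yes yes no yes yes yes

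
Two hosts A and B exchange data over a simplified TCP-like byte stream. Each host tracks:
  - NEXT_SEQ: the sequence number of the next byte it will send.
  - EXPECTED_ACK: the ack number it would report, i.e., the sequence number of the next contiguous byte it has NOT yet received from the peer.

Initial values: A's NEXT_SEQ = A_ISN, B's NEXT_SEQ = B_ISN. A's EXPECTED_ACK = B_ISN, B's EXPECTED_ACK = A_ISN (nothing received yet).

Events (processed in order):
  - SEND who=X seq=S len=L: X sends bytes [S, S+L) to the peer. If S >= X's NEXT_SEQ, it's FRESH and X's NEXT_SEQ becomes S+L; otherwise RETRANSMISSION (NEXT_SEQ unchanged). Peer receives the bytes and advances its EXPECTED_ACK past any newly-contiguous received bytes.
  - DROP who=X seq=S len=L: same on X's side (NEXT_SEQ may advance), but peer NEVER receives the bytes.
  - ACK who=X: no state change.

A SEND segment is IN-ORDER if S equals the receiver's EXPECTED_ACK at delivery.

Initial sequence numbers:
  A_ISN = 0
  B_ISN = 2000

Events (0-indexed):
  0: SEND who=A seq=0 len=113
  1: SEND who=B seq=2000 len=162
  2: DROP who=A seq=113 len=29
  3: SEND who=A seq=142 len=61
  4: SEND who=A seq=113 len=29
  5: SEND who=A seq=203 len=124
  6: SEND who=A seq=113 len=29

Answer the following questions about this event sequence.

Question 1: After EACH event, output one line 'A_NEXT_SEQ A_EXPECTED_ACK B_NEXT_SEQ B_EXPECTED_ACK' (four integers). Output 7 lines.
113 2000 2000 113
113 2162 2162 113
142 2162 2162 113
203 2162 2162 113
203 2162 2162 203
327 2162 2162 327
327 2162 2162 327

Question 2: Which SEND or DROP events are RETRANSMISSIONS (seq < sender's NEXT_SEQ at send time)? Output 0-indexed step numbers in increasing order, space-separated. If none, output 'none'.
Step 0: SEND seq=0 -> fresh
Step 1: SEND seq=2000 -> fresh
Step 2: DROP seq=113 -> fresh
Step 3: SEND seq=142 -> fresh
Step 4: SEND seq=113 -> retransmit
Step 5: SEND seq=203 -> fresh
Step 6: SEND seq=113 -> retransmit

Answer: 4 6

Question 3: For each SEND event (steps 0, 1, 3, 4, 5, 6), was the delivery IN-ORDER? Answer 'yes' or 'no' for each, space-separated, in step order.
Answer: yes yes no yes yes no

Derivation:
Step 0: SEND seq=0 -> in-order
Step 1: SEND seq=2000 -> in-order
Step 3: SEND seq=142 -> out-of-order
Step 4: SEND seq=113 -> in-order
Step 5: SEND seq=203 -> in-order
Step 6: SEND seq=113 -> out-of-order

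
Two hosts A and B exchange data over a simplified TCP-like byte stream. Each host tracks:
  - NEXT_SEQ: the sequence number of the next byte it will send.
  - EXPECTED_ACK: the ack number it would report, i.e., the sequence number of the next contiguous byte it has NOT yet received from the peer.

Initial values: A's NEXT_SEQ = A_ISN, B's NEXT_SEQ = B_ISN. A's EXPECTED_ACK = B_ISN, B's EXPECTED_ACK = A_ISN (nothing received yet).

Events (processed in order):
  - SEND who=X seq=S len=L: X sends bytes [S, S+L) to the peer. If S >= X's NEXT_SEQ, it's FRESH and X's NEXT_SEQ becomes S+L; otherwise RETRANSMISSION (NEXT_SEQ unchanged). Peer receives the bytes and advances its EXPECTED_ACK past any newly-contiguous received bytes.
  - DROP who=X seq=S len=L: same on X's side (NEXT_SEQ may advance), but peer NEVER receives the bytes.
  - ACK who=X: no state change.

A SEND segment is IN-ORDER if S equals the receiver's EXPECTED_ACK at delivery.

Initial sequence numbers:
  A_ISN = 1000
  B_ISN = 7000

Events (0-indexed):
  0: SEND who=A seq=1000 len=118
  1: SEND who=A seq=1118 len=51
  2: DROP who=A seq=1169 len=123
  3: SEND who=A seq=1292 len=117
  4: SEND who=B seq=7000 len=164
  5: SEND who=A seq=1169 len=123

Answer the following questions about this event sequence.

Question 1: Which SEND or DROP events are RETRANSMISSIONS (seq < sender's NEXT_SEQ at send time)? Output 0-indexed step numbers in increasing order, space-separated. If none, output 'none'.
Step 0: SEND seq=1000 -> fresh
Step 1: SEND seq=1118 -> fresh
Step 2: DROP seq=1169 -> fresh
Step 3: SEND seq=1292 -> fresh
Step 4: SEND seq=7000 -> fresh
Step 5: SEND seq=1169 -> retransmit

Answer: 5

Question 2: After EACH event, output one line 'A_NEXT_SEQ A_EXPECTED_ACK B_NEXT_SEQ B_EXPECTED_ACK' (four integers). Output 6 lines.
1118 7000 7000 1118
1169 7000 7000 1169
1292 7000 7000 1169
1409 7000 7000 1169
1409 7164 7164 1169
1409 7164 7164 1409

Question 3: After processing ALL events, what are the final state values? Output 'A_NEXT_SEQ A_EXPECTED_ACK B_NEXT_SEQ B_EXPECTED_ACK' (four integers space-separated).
Answer: 1409 7164 7164 1409

Derivation:
After event 0: A_seq=1118 A_ack=7000 B_seq=7000 B_ack=1118
After event 1: A_seq=1169 A_ack=7000 B_seq=7000 B_ack=1169
After event 2: A_seq=1292 A_ack=7000 B_seq=7000 B_ack=1169
After event 3: A_seq=1409 A_ack=7000 B_seq=7000 B_ack=1169
After event 4: A_seq=1409 A_ack=7164 B_seq=7164 B_ack=1169
After event 5: A_seq=1409 A_ack=7164 B_seq=7164 B_ack=1409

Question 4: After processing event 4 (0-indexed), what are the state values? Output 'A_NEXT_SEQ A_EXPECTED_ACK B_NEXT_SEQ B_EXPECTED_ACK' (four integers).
After event 0: A_seq=1118 A_ack=7000 B_seq=7000 B_ack=1118
After event 1: A_seq=1169 A_ack=7000 B_seq=7000 B_ack=1169
After event 2: A_seq=1292 A_ack=7000 B_seq=7000 B_ack=1169
After event 3: A_seq=1409 A_ack=7000 B_seq=7000 B_ack=1169
After event 4: A_seq=1409 A_ack=7164 B_seq=7164 B_ack=1169

1409 7164 7164 1169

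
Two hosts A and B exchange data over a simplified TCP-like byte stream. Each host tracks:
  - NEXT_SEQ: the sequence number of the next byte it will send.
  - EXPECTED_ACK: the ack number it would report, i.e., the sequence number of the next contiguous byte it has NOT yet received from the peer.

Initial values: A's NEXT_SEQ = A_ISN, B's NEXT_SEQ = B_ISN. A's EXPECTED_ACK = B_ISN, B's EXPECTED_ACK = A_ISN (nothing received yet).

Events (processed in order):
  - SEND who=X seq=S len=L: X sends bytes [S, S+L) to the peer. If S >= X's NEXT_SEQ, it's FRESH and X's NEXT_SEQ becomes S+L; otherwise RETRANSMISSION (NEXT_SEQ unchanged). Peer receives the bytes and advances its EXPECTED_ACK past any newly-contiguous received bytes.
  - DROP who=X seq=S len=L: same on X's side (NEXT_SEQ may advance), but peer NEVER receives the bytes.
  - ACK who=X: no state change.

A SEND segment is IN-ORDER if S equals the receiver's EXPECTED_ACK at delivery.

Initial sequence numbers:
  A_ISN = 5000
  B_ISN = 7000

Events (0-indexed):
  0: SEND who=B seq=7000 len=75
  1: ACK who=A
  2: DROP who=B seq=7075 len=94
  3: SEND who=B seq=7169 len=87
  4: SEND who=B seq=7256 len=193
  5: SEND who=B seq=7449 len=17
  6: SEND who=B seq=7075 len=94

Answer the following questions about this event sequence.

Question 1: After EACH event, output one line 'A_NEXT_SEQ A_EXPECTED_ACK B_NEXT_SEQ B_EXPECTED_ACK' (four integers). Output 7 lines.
5000 7075 7075 5000
5000 7075 7075 5000
5000 7075 7169 5000
5000 7075 7256 5000
5000 7075 7449 5000
5000 7075 7466 5000
5000 7466 7466 5000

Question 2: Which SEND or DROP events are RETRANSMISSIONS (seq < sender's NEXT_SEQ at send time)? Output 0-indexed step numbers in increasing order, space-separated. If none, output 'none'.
Answer: 6

Derivation:
Step 0: SEND seq=7000 -> fresh
Step 2: DROP seq=7075 -> fresh
Step 3: SEND seq=7169 -> fresh
Step 4: SEND seq=7256 -> fresh
Step 5: SEND seq=7449 -> fresh
Step 6: SEND seq=7075 -> retransmit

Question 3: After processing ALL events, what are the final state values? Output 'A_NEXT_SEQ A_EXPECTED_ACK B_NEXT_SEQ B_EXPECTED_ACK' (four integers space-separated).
Answer: 5000 7466 7466 5000

Derivation:
After event 0: A_seq=5000 A_ack=7075 B_seq=7075 B_ack=5000
After event 1: A_seq=5000 A_ack=7075 B_seq=7075 B_ack=5000
After event 2: A_seq=5000 A_ack=7075 B_seq=7169 B_ack=5000
After event 3: A_seq=5000 A_ack=7075 B_seq=7256 B_ack=5000
After event 4: A_seq=5000 A_ack=7075 B_seq=7449 B_ack=5000
After event 5: A_seq=5000 A_ack=7075 B_seq=7466 B_ack=5000
After event 6: A_seq=5000 A_ack=7466 B_seq=7466 B_ack=5000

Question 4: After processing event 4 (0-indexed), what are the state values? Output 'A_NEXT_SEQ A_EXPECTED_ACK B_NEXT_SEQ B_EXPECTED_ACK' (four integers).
After event 0: A_seq=5000 A_ack=7075 B_seq=7075 B_ack=5000
After event 1: A_seq=5000 A_ack=7075 B_seq=7075 B_ack=5000
After event 2: A_seq=5000 A_ack=7075 B_seq=7169 B_ack=5000
After event 3: A_seq=5000 A_ack=7075 B_seq=7256 B_ack=5000
After event 4: A_seq=5000 A_ack=7075 B_seq=7449 B_ack=5000

5000 7075 7449 5000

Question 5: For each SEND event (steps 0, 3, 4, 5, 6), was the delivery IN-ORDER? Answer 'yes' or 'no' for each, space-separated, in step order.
Answer: yes no no no yes

Derivation:
Step 0: SEND seq=7000 -> in-order
Step 3: SEND seq=7169 -> out-of-order
Step 4: SEND seq=7256 -> out-of-order
Step 5: SEND seq=7449 -> out-of-order
Step 6: SEND seq=7075 -> in-order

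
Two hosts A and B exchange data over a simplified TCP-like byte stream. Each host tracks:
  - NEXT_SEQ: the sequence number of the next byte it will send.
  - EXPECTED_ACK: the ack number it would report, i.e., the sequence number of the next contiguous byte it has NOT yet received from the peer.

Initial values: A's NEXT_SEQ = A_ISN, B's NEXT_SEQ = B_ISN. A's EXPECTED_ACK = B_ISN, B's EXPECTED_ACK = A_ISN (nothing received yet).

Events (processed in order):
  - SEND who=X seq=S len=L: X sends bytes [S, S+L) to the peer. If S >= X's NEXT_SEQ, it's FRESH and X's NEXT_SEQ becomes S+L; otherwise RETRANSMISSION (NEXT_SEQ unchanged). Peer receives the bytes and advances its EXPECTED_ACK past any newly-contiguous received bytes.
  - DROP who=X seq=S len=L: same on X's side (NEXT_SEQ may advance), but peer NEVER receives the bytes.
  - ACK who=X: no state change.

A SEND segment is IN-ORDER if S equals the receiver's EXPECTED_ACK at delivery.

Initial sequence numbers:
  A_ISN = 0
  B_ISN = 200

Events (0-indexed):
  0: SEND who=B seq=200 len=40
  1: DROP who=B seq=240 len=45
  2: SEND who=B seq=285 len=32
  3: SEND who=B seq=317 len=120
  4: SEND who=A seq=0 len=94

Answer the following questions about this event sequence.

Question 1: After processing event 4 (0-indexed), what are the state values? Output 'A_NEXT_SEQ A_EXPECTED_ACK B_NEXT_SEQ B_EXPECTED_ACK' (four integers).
After event 0: A_seq=0 A_ack=240 B_seq=240 B_ack=0
After event 1: A_seq=0 A_ack=240 B_seq=285 B_ack=0
After event 2: A_seq=0 A_ack=240 B_seq=317 B_ack=0
After event 3: A_seq=0 A_ack=240 B_seq=437 B_ack=0
After event 4: A_seq=94 A_ack=240 B_seq=437 B_ack=94

94 240 437 94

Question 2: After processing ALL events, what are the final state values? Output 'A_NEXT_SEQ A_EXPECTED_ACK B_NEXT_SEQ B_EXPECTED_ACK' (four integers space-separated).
Answer: 94 240 437 94

Derivation:
After event 0: A_seq=0 A_ack=240 B_seq=240 B_ack=0
After event 1: A_seq=0 A_ack=240 B_seq=285 B_ack=0
After event 2: A_seq=0 A_ack=240 B_seq=317 B_ack=0
After event 3: A_seq=0 A_ack=240 B_seq=437 B_ack=0
After event 4: A_seq=94 A_ack=240 B_seq=437 B_ack=94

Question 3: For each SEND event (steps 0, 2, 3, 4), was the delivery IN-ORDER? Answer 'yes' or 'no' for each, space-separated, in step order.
Step 0: SEND seq=200 -> in-order
Step 2: SEND seq=285 -> out-of-order
Step 3: SEND seq=317 -> out-of-order
Step 4: SEND seq=0 -> in-order

Answer: yes no no yes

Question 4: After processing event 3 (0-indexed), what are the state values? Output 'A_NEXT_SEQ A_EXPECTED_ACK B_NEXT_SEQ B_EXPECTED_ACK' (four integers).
After event 0: A_seq=0 A_ack=240 B_seq=240 B_ack=0
After event 1: A_seq=0 A_ack=240 B_seq=285 B_ack=0
After event 2: A_seq=0 A_ack=240 B_seq=317 B_ack=0
After event 3: A_seq=0 A_ack=240 B_seq=437 B_ack=0

0 240 437 0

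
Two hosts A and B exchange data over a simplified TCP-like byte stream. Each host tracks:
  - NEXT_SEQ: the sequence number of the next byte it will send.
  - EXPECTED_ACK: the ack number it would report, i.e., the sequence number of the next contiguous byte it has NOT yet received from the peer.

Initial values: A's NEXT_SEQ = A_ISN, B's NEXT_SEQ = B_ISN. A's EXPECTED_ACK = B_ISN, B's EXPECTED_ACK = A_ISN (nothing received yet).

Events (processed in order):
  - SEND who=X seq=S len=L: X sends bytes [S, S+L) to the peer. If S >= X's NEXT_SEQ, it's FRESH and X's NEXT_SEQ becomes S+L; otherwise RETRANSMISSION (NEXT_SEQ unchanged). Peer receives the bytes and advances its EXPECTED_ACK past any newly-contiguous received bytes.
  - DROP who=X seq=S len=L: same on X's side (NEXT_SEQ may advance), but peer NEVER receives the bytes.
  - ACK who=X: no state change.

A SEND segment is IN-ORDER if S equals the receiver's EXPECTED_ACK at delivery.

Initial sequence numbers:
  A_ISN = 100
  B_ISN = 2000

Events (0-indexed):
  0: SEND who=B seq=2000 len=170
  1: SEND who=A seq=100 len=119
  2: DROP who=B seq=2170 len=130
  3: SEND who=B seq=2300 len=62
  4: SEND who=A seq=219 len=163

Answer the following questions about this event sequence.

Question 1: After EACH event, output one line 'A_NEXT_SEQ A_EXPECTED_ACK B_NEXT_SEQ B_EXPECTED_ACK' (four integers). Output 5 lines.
100 2170 2170 100
219 2170 2170 219
219 2170 2300 219
219 2170 2362 219
382 2170 2362 382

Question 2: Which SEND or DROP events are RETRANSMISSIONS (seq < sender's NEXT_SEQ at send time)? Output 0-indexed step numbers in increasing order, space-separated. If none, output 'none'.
Step 0: SEND seq=2000 -> fresh
Step 1: SEND seq=100 -> fresh
Step 2: DROP seq=2170 -> fresh
Step 3: SEND seq=2300 -> fresh
Step 4: SEND seq=219 -> fresh

Answer: none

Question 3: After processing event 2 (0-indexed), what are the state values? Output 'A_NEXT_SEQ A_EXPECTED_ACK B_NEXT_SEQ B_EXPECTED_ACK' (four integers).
After event 0: A_seq=100 A_ack=2170 B_seq=2170 B_ack=100
After event 1: A_seq=219 A_ack=2170 B_seq=2170 B_ack=219
After event 2: A_seq=219 A_ack=2170 B_seq=2300 B_ack=219

219 2170 2300 219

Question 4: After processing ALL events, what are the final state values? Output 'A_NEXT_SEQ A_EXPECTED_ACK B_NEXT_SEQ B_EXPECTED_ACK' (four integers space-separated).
After event 0: A_seq=100 A_ack=2170 B_seq=2170 B_ack=100
After event 1: A_seq=219 A_ack=2170 B_seq=2170 B_ack=219
After event 2: A_seq=219 A_ack=2170 B_seq=2300 B_ack=219
After event 3: A_seq=219 A_ack=2170 B_seq=2362 B_ack=219
After event 4: A_seq=382 A_ack=2170 B_seq=2362 B_ack=382

Answer: 382 2170 2362 382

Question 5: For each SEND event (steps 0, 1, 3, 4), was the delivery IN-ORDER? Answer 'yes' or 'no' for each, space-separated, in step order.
Step 0: SEND seq=2000 -> in-order
Step 1: SEND seq=100 -> in-order
Step 3: SEND seq=2300 -> out-of-order
Step 4: SEND seq=219 -> in-order

Answer: yes yes no yes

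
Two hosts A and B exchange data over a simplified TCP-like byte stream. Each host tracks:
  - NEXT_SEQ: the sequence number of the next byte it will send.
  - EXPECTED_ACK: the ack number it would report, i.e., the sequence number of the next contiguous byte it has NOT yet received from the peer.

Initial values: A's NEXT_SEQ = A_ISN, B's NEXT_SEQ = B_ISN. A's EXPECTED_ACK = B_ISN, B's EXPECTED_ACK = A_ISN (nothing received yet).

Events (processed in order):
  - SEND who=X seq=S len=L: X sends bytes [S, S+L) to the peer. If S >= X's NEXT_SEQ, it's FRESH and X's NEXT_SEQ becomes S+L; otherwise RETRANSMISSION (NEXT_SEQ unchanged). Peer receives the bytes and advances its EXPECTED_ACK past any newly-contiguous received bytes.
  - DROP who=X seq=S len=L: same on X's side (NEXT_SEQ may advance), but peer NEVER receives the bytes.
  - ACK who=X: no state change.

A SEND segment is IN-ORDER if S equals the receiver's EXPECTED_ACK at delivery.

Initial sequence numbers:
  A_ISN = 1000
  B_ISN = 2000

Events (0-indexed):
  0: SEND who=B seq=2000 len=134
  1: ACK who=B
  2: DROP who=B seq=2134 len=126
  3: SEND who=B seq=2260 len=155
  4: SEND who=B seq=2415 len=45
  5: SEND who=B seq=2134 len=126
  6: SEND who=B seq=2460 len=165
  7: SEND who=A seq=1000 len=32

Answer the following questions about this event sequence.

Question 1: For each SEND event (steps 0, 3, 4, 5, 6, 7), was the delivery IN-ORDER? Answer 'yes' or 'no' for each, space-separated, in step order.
Step 0: SEND seq=2000 -> in-order
Step 3: SEND seq=2260 -> out-of-order
Step 4: SEND seq=2415 -> out-of-order
Step 5: SEND seq=2134 -> in-order
Step 6: SEND seq=2460 -> in-order
Step 7: SEND seq=1000 -> in-order

Answer: yes no no yes yes yes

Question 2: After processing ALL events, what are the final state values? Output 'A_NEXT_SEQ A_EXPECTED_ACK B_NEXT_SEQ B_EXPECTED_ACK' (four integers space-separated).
After event 0: A_seq=1000 A_ack=2134 B_seq=2134 B_ack=1000
After event 1: A_seq=1000 A_ack=2134 B_seq=2134 B_ack=1000
After event 2: A_seq=1000 A_ack=2134 B_seq=2260 B_ack=1000
After event 3: A_seq=1000 A_ack=2134 B_seq=2415 B_ack=1000
After event 4: A_seq=1000 A_ack=2134 B_seq=2460 B_ack=1000
After event 5: A_seq=1000 A_ack=2460 B_seq=2460 B_ack=1000
After event 6: A_seq=1000 A_ack=2625 B_seq=2625 B_ack=1000
After event 7: A_seq=1032 A_ack=2625 B_seq=2625 B_ack=1032

Answer: 1032 2625 2625 1032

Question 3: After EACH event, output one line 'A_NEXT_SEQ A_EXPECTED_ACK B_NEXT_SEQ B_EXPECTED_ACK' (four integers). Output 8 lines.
1000 2134 2134 1000
1000 2134 2134 1000
1000 2134 2260 1000
1000 2134 2415 1000
1000 2134 2460 1000
1000 2460 2460 1000
1000 2625 2625 1000
1032 2625 2625 1032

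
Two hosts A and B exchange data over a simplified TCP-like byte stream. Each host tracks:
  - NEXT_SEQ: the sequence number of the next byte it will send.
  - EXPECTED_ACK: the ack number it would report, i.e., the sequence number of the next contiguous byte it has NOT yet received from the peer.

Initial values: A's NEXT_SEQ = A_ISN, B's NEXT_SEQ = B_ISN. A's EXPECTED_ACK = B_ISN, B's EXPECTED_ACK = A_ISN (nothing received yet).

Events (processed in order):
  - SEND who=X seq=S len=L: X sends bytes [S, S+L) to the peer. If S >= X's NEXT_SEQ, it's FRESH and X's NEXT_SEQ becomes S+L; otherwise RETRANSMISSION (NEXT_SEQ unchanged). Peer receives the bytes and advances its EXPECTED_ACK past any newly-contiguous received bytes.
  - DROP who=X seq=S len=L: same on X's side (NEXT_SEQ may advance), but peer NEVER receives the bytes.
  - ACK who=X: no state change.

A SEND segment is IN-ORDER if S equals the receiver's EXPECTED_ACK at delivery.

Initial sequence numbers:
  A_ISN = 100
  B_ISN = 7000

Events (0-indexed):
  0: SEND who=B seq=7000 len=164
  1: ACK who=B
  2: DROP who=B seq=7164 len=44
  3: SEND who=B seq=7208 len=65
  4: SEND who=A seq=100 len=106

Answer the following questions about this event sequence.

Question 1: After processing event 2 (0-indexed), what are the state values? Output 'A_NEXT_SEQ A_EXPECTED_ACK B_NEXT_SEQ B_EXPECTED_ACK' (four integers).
After event 0: A_seq=100 A_ack=7164 B_seq=7164 B_ack=100
After event 1: A_seq=100 A_ack=7164 B_seq=7164 B_ack=100
After event 2: A_seq=100 A_ack=7164 B_seq=7208 B_ack=100

100 7164 7208 100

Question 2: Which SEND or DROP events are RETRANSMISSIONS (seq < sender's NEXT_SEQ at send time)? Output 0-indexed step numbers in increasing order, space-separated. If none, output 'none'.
Answer: none

Derivation:
Step 0: SEND seq=7000 -> fresh
Step 2: DROP seq=7164 -> fresh
Step 3: SEND seq=7208 -> fresh
Step 4: SEND seq=100 -> fresh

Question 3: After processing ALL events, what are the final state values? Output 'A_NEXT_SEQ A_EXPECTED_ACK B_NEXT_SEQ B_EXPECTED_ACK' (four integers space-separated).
Answer: 206 7164 7273 206

Derivation:
After event 0: A_seq=100 A_ack=7164 B_seq=7164 B_ack=100
After event 1: A_seq=100 A_ack=7164 B_seq=7164 B_ack=100
After event 2: A_seq=100 A_ack=7164 B_seq=7208 B_ack=100
After event 3: A_seq=100 A_ack=7164 B_seq=7273 B_ack=100
After event 4: A_seq=206 A_ack=7164 B_seq=7273 B_ack=206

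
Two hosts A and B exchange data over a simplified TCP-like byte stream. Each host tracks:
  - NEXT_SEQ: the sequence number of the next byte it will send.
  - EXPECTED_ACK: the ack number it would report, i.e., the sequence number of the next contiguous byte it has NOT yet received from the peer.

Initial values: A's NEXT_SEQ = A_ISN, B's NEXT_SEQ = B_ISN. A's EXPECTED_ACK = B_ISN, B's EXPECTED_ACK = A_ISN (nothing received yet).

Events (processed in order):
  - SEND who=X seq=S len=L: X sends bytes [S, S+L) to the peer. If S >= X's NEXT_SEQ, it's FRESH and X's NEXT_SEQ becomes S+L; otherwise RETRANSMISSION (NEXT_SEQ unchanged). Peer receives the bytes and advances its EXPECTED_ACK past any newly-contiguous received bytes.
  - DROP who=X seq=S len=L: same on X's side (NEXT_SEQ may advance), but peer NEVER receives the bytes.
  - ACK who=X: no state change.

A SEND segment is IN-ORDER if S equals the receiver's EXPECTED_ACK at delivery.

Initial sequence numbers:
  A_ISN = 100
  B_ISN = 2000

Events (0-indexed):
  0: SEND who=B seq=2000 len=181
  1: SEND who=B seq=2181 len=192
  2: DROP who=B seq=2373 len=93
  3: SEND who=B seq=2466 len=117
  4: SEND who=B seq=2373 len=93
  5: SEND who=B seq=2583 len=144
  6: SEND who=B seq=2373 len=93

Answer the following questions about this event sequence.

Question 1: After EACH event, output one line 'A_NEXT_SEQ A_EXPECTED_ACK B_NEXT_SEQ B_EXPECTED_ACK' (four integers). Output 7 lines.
100 2181 2181 100
100 2373 2373 100
100 2373 2466 100
100 2373 2583 100
100 2583 2583 100
100 2727 2727 100
100 2727 2727 100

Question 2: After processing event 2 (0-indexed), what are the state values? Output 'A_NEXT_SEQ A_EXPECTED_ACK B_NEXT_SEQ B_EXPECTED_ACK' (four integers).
After event 0: A_seq=100 A_ack=2181 B_seq=2181 B_ack=100
After event 1: A_seq=100 A_ack=2373 B_seq=2373 B_ack=100
After event 2: A_seq=100 A_ack=2373 B_seq=2466 B_ack=100

100 2373 2466 100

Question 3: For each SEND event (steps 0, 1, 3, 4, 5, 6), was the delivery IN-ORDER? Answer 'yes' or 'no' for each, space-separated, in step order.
Step 0: SEND seq=2000 -> in-order
Step 1: SEND seq=2181 -> in-order
Step 3: SEND seq=2466 -> out-of-order
Step 4: SEND seq=2373 -> in-order
Step 5: SEND seq=2583 -> in-order
Step 6: SEND seq=2373 -> out-of-order

Answer: yes yes no yes yes no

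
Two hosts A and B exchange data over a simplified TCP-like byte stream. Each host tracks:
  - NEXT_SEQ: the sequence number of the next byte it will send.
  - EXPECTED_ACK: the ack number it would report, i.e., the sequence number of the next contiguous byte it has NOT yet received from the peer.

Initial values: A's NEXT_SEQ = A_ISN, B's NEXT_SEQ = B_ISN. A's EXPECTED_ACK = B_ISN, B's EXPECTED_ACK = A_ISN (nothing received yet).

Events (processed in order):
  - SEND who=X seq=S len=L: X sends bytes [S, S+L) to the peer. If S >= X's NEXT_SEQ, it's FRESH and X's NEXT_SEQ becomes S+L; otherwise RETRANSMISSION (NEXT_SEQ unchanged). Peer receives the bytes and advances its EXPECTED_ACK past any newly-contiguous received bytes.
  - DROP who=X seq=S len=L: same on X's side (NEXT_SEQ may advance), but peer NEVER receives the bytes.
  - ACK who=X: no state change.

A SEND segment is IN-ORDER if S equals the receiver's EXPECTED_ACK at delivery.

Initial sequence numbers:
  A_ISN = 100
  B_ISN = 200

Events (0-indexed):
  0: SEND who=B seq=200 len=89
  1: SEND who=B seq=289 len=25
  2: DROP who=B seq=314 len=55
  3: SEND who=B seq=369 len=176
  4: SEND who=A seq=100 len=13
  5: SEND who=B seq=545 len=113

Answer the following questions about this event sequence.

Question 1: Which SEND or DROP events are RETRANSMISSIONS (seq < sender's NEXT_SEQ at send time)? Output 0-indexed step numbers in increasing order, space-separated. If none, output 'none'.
Step 0: SEND seq=200 -> fresh
Step 1: SEND seq=289 -> fresh
Step 2: DROP seq=314 -> fresh
Step 3: SEND seq=369 -> fresh
Step 4: SEND seq=100 -> fresh
Step 5: SEND seq=545 -> fresh

Answer: none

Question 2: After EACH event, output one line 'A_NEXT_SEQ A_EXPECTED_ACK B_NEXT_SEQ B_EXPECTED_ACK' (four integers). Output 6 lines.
100 289 289 100
100 314 314 100
100 314 369 100
100 314 545 100
113 314 545 113
113 314 658 113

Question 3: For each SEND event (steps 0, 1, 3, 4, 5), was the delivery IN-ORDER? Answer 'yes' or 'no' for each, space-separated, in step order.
Answer: yes yes no yes no

Derivation:
Step 0: SEND seq=200 -> in-order
Step 1: SEND seq=289 -> in-order
Step 3: SEND seq=369 -> out-of-order
Step 4: SEND seq=100 -> in-order
Step 5: SEND seq=545 -> out-of-order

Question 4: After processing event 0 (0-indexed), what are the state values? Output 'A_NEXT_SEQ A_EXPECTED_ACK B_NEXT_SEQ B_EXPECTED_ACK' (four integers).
After event 0: A_seq=100 A_ack=289 B_seq=289 B_ack=100

100 289 289 100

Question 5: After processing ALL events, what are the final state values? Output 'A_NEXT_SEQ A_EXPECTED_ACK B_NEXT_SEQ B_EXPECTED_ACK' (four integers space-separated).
After event 0: A_seq=100 A_ack=289 B_seq=289 B_ack=100
After event 1: A_seq=100 A_ack=314 B_seq=314 B_ack=100
After event 2: A_seq=100 A_ack=314 B_seq=369 B_ack=100
After event 3: A_seq=100 A_ack=314 B_seq=545 B_ack=100
After event 4: A_seq=113 A_ack=314 B_seq=545 B_ack=113
After event 5: A_seq=113 A_ack=314 B_seq=658 B_ack=113

Answer: 113 314 658 113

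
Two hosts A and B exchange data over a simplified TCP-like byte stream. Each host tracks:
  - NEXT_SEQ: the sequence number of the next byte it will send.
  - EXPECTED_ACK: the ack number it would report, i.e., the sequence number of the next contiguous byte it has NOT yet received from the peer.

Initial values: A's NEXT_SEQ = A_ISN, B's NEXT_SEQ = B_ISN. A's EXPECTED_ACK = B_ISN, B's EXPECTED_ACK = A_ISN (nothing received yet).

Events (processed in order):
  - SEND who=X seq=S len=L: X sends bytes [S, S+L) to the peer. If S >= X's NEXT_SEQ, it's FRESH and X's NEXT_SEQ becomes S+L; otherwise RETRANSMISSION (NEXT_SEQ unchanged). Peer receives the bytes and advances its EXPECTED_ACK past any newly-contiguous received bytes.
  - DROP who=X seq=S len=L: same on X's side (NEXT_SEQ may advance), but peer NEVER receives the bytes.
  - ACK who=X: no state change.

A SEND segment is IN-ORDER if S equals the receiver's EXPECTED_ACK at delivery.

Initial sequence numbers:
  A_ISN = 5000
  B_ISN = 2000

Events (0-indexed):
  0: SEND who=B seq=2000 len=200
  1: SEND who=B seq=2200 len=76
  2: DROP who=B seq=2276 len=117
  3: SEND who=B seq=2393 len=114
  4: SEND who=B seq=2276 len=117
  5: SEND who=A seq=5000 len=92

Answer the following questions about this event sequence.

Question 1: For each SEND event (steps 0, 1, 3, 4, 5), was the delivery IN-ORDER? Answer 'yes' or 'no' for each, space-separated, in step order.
Step 0: SEND seq=2000 -> in-order
Step 1: SEND seq=2200 -> in-order
Step 3: SEND seq=2393 -> out-of-order
Step 4: SEND seq=2276 -> in-order
Step 5: SEND seq=5000 -> in-order

Answer: yes yes no yes yes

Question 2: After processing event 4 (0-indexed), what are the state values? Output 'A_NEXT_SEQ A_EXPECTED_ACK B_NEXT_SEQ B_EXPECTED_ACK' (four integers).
After event 0: A_seq=5000 A_ack=2200 B_seq=2200 B_ack=5000
After event 1: A_seq=5000 A_ack=2276 B_seq=2276 B_ack=5000
After event 2: A_seq=5000 A_ack=2276 B_seq=2393 B_ack=5000
After event 3: A_seq=5000 A_ack=2276 B_seq=2507 B_ack=5000
After event 4: A_seq=5000 A_ack=2507 B_seq=2507 B_ack=5000

5000 2507 2507 5000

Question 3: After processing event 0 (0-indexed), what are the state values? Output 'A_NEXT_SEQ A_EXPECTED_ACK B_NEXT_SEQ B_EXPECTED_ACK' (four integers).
After event 0: A_seq=5000 A_ack=2200 B_seq=2200 B_ack=5000

5000 2200 2200 5000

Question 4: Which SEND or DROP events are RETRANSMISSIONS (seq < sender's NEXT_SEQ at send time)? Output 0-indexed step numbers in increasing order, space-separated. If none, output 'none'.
Step 0: SEND seq=2000 -> fresh
Step 1: SEND seq=2200 -> fresh
Step 2: DROP seq=2276 -> fresh
Step 3: SEND seq=2393 -> fresh
Step 4: SEND seq=2276 -> retransmit
Step 5: SEND seq=5000 -> fresh

Answer: 4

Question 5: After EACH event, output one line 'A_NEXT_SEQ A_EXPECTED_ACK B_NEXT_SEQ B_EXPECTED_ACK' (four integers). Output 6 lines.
5000 2200 2200 5000
5000 2276 2276 5000
5000 2276 2393 5000
5000 2276 2507 5000
5000 2507 2507 5000
5092 2507 2507 5092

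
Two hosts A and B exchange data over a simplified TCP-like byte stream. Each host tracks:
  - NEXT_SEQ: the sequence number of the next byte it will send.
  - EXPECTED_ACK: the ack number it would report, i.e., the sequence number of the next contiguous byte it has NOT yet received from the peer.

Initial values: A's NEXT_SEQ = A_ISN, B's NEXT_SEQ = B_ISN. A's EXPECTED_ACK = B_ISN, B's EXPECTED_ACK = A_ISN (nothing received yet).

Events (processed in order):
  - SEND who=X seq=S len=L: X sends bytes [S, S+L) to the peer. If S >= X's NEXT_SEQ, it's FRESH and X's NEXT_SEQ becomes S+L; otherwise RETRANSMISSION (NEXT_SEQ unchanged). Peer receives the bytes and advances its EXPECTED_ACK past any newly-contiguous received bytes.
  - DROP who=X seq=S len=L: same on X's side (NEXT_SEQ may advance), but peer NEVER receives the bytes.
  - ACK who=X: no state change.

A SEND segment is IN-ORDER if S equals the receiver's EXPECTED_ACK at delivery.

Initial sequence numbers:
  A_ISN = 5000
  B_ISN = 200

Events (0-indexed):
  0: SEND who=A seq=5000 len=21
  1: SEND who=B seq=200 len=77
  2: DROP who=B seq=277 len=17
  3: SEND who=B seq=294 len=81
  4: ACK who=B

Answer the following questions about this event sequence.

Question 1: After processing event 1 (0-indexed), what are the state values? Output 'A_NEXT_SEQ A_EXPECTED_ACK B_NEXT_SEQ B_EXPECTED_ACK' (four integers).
After event 0: A_seq=5021 A_ack=200 B_seq=200 B_ack=5021
After event 1: A_seq=5021 A_ack=277 B_seq=277 B_ack=5021

5021 277 277 5021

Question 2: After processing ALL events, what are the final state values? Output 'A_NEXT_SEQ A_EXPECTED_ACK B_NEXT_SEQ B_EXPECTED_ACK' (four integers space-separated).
Answer: 5021 277 375 5021

Derivation:
After event 0: A_seq=5021 A_ack=200 B_seq=200 B_ack=5021
After event 1: A_seq=5021 A_ack=277 B_seq=277 B_ack=5021
After event 2: A_seq=5021 A_ack=277 B_seq=294 B_ack=5021
After event 3: A_seq=5021 A_ack=277 B_seq=375 B_ack=5021
After event 4: A_seq=5021 A_ack=277 B_seq=375 B_ack=5021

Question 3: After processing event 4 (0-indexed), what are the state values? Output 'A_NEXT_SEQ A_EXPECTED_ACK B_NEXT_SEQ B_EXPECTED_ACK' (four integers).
After event 0: A_seq=5021 A_ack=200 B_seq=200 B_ack=5021
After event 1: A_seq=5021 A_ack=277 B_seq=277 B_ack=5021
After event 2: A_seq=5021 A_ack=277 B_seq=294 B_ack=5021
After event 3: A_seq=5021 A_ack=277 B_seq=375 B_ack=5021
After event 4: A_seq=5021 A_ack=277 B_seq=375 B_ack=5021

5021 277 375 5021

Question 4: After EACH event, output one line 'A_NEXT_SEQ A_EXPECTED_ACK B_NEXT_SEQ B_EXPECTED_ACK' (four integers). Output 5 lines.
5021 200 200 5021
5021 277 277 5021
5021 277 294 5021
5021 277 375 5021
5021 277 375 5021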